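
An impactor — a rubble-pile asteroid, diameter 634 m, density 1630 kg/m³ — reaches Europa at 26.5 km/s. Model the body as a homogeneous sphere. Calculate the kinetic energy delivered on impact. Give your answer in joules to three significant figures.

v = 26500 m/s.
Mass m = (π/6) ρ d³ = (π/6) × 1630 × (634)³ = 2.175 × 10^11 kg
E = ½ m v² = 0.5 × 2.175 × 10^11 × (26500)² = 7.637 × 10^19 J

E ≈ 7.64 × 10^19 J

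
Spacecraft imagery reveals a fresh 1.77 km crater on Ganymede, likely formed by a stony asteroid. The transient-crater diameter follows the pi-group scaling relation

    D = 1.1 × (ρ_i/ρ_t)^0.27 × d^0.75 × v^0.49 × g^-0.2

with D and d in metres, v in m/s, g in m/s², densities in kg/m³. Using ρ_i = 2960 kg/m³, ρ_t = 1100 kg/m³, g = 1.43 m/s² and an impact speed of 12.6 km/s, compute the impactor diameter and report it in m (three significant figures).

Rearranging for d: d = [D / (1.1 · (2960/1100)^0.27 · 12600^0.49 · 1.43^-0.2)]^(1/0.75).
D = 1770 m.
(2960/1100)^0.27 = 1.306
12600^0.49 = 102.1
1.43^-0.2 = 0.9310
Denominator = 1.1 × 1.306 × 102.1 × 0.9310 = 136.6
D / 136.6 = 1770 / 136.6 = 12.96
d = 12.96^(1/0.75) = 12.96^1.3333 = 30.44 m

d ≈ 30.4 m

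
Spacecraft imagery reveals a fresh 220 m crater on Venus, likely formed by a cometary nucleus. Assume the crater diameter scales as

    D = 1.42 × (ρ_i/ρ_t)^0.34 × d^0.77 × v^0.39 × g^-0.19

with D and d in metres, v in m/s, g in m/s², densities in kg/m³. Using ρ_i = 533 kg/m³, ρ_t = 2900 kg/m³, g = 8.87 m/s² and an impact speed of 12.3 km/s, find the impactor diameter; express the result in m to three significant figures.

d ≈ 21.5 m

Rearranging for d: d = [D / (1.42 · (533/2900)^0.34 · 12300^0.39 · 8.87^-0.19)]^(1/0.77).
(533/2900)^0.34 = 0.5622
12300^0.39 = 39.36
8.87^-0.19 = 0.6605
Denominator = 1.42 × 0.5622 × 39.36 × 0.6605 = 20.75
D / 20.75 = 220 / 20.75 = 10.60
d = 10.60^(1/0.77) = 10.60^1.2987 = 21.46 m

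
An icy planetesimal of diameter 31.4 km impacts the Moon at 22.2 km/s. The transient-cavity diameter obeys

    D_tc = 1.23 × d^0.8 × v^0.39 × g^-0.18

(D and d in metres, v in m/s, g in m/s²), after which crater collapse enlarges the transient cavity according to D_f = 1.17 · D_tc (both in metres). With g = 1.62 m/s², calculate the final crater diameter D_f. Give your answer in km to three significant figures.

In SI: d = 31400 m, v = 22200 m/s.
d^0.8 = 31400^0.8 = 3959
v^0.39 = 22200^0.39 = 49.55
g^-0.18 = 1.62^-0.18 = 0.9168
D_tc = 1.23 × 3959 × 49.55 × 0.9168 = 2.212 × 10^5 m
D_f = 1.17 × 2.212 × 10^5 = 2.588 × 10^5 m
     = 258.8 km

D_f ≈ 259 km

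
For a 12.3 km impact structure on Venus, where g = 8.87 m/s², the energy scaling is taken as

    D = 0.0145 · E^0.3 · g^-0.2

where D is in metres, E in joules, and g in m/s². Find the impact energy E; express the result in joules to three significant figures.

E ≈ 2.48 × 10^20 J

Rearranging: E = [D / (0.0145 · g^-0.2)]^(1/0.3).
D = 12300 m.
g^-0.2 = 8.87^-0.2 = 0.6463
D / (0.0145 × 0.6463) = 12300 / (9.371 × 10^-3) = 1.313 × 10^6
E = (1.313 × 10^6)^3.3333 = 2.477 × 10^20 J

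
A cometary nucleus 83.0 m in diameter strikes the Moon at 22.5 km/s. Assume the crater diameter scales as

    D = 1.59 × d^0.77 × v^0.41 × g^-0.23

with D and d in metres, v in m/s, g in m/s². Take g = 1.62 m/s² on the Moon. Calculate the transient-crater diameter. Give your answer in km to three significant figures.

D ≈ 2.60 km

In SI units: v = 22500 m/s.
d^0.77 = 83^0.77 = 30.04
v^0.41 = 22500^0.41 = 60.87
g^-0.23 = 1.62^-0.23 = 0.8950
D = 1.59 × 30.04 × 60.87 × 0.8950 = 2602 m
   = 2.602 km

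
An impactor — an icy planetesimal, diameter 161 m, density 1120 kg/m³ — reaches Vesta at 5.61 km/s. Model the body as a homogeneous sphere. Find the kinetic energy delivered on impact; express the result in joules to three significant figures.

E ≈ 3.85 × 10^16 J

v = 5610 m/s.
Mass m = (π/6) ρ d³ = (π/6) × 1120 × (161)³ = 2.447 × 10^9 kg
E = ½ m v² = 0.5 × 2.447 × 10^9 × (5610)² = 3.851 × 10^16 J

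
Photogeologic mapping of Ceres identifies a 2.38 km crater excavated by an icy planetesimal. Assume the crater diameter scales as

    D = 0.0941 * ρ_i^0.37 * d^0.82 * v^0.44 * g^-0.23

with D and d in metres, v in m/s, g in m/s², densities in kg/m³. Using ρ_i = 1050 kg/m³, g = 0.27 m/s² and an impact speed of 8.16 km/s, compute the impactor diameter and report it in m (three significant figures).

Rearranging for d: d = [D / (0.0941 · 1050^0.37 · 8160^0.44 · 0.27^-0.23)]^(1/0.82).
D = 2380 m.
1050^0.37 = 13.12
8160^0.44 = 52.62
0.27^-0.23 = 1.351
Denominator = 0.0941 × 13.12 × 52.62 × 1.351 = 87.77
D / 87.77 = 2380 / 87.77 = 27.12
d = 27.12^(1/0.82) = 27.12^1.2195 = 55.96 m

d ≈ 56.0 m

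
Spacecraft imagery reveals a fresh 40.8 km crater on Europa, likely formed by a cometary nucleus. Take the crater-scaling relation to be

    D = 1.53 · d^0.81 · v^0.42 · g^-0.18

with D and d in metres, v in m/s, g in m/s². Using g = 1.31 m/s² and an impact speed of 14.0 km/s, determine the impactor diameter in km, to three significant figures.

Rearranging for d: d = [D / (1.53 · 14000^0.42 · 1.31^-0.18)]^(1/0.81).
D = 40800 m.
14000^0.42 = 55.13
1.31^-0.18 = 0.9526
Denominator = 1.53 × 55.13 × 0.9526 = 80.35
D / 80.35 = 40800 / 80.35 = 507.8
d = 507.8^(1/0.81) = 507.8^1.2346 = 2190 m

d ≈ 2.19 km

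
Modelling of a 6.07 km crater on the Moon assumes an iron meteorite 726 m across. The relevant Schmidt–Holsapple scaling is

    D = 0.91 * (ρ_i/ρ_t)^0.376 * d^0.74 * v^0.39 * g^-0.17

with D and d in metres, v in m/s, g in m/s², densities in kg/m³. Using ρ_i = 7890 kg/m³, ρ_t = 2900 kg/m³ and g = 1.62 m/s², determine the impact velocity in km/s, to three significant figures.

v ≈ 11.2 km/s

Rearranging for v: v = [D / (0.91 · (7890/2900)^0.376 · 726^0.74 · 1.62^-0.17)]^(1/0.39).
D = 6070 m.
(7890/2900)^0.376 = 1.457
726^0.74 = 130.9
1.62^-0.17 = 0.9213
Denominator = 0.91 × 1.457 × 130.9 × 0.9213 = 159.9
D / 159.9 = 6070 / 159.9 = 37.96
v = 37.96^(1/0.39) = 37.96^2.5641 = 11209 m/s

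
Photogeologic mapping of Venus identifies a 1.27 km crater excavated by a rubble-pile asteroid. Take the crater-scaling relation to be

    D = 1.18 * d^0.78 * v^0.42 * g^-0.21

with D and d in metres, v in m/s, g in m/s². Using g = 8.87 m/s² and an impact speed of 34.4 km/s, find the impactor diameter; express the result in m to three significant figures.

Rearranging for d: d = [D / (1.18 · 34400^0.42 · 8.87^-0.21)]^(1/0.78).
D = 1270 m.
34400^0.42 = 80.42
8.87^-0.21 = 0.6323
Denominator = 1.18 × 80.42 × 0.6323 = 60.00
D / 60.00 = 1270 / 60.00 = 21.17
d = 21.17^(1/0.78) = 21.17^1.2821 = 50.08 m

d ≈ 50.1 m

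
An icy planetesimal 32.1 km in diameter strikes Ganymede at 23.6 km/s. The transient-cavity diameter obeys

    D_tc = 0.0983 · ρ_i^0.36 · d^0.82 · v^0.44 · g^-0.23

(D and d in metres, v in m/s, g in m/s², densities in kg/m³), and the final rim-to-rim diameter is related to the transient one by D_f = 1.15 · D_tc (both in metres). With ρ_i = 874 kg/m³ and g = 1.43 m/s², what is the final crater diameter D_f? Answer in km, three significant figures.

D_f ≈ 496 km

In SI: d = 32100 m, v = 23600 m/s.
ρ_i^0.36 = 874^0.36 = 11.45
d^0.82 = 32100^0.82 = 4958
v^0.44 = 23600^0.44 = 83.96
g^-0.23 = 1.43^-0.23 = 0.9210
D_tc = 0.0983 × 11.45 × 4958 × 83.96 × 0.9210 = 4.315 × 10^5 m
D_f = 1.15 × 4.315 × 10^5 = 4.962 × 10^5 m
     = 496.2 km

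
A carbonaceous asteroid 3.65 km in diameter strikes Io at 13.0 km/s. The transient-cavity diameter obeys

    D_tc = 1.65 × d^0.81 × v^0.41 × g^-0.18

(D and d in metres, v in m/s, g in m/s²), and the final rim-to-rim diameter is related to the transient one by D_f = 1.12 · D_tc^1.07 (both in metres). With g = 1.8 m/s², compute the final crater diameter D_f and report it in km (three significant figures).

D_f ≈ 133 km

In SI: d = 3650 m, v = 13000 m/s.
d^0.81 = 3650^0.81 = 768.2
v^0.41 = 13000^0.41 = 48.61
g^-0.18 = 1.8^-0.18 = 0.8996
D_tc = 1.65 × 768.2 × 48.61 × 0.8996 = 55430 m
D_f = 1.12 × (55430)^1.07 = 1.334 × 10^5 m
     = 133.4 km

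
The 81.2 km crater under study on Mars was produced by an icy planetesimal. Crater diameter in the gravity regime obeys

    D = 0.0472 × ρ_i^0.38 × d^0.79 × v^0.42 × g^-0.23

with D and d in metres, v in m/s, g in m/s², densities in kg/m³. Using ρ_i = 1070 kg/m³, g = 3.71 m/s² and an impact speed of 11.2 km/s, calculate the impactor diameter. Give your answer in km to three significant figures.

Rearranging for d: d = [D / (0.0472 · 1070^0.38 · 11200^0.42 · 3.71^-0.23)]^(1/0.79).
D = 81200 m.
1070^0.38 = 14.16
11200^0.42 = 50.20
3.71^-0.23 = 0.7397
Denominator = 0.0472 × 14.16 × 50.20 × 0.7397 = 24.82
D / 24.82 = 81200 / 24.82 = 3272
d = 3272^(1/0.79) = 3272^1.2658 = 28122 m

d ≈ 28.1 km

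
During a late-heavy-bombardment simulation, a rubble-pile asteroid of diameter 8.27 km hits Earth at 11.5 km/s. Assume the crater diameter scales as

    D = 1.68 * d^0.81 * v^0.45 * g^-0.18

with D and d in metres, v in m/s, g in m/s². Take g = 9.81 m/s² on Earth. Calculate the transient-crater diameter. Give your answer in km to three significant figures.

In SI units: d = 8270 m, v = 11500 m/s.
d^0.81 = 8270^0.81 = 1490
v^0.45 = 11500^0.45 = 67.19
g^-0.18 = 9.81^-0.18 = 0.6630
D = 1.68 × 1490 × 67.19 × 0.6630 = 1.115 × 10^5 m
   = 111.5 km

D ≈ 112 km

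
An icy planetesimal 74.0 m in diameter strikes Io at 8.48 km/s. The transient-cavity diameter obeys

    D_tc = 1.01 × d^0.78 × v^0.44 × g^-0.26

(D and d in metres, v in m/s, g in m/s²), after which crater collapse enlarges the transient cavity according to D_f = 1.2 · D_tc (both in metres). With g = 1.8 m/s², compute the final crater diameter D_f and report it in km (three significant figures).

D_f ≈ 1.60 km

v = 8480 m/s.
d^0.78 = 74^0.78 = 28.71
v^0.44 = 8480^0.44 = 53.52
g^-0.26 = 1.8^-0.26 = 0.8583
D_tc = 1.01 × 28.71 × 53.52 × 0.8583 = 1332 m
D_f = 1.2 × 1332 = 1598 m
     = 1.598 km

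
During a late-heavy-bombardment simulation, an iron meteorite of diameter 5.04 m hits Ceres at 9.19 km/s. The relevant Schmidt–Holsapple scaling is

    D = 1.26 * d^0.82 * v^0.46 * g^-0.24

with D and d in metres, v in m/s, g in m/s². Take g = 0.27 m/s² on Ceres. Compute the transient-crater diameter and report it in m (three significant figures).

D ≈ 432 m

In SI units: v = 9190 m/s.
d^0.82 = 5.04^0.82 = 3.767
v^0.46 = 9190^0.46 = 66.55
g^-0.24 = 0.27^-0.24 = 1.369
D = 1.26 × 3.767 × 66.55 × 1.369 = 432.4 m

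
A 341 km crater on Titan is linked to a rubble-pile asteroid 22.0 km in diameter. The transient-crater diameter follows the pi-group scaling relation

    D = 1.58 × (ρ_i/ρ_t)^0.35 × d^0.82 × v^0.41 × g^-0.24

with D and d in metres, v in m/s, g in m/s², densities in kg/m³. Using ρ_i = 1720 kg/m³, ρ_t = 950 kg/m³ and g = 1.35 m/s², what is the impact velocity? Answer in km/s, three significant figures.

v ≈ 15.2 km/s

Rearranging for v: v = [D / (1.58 · (1720/950)^0.35 · 22000^0.82 · 1.35^-0.24)]^(1/0.41).
D = 341000 m.
(1720/950)^0.35 = 1.231
22000^0.82 = 3637
1.35^-0.24 = 0.9305
Denominator = 1.58 × 1.231 × 3637 × 0.9305 = 6582
D / 6582 = 341000 / 6582 = 51.81
v = 51.81^(1/0.41) = 51.81^2.439 = 15186 m/s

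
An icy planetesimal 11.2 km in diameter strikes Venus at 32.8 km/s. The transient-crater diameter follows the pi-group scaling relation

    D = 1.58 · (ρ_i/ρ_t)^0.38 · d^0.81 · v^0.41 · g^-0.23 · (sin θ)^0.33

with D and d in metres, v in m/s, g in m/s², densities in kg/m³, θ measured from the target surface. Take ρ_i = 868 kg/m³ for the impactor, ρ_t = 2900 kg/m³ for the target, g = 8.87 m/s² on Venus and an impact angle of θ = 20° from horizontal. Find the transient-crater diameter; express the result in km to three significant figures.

In SI units: d = 11200 m, v = 32800 m/s.
(ρ_i/ρ_t)^0.38 = (868/2900)^0.38 = 0.6323
d^0.81 = 11200^0.81 = 1905
v^0.41 = 32800^0.41 = 71.04
g^-0.23 = 8.87^-0.23 = 0.6053
(sin 20°)^0.33 = 0.3420^0.33 = 0.7018
D = 1.58 × 0.6323 × 1905 × 71.04 × 0.6053 × 0.7018 = 57433 m
   = 57.43 km

D ≈ 57.4 km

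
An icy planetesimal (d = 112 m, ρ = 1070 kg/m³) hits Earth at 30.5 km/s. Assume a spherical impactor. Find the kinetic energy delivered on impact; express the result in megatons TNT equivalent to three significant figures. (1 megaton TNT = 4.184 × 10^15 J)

v = 30500 m/s.
Mass m = (π/6) ρ d³ = (π/6) × 1070 × (112)³ = 7.871 × 10^8 kg
E = ½ m v² = 0.5 × 7.871 × 10^8 × (30500)² = 3.661 × 10^17 J
   = 3.661 × 10^17 / 4.184×10^15 = 87.50 Mt

E ≈ 87.5 Mt TNT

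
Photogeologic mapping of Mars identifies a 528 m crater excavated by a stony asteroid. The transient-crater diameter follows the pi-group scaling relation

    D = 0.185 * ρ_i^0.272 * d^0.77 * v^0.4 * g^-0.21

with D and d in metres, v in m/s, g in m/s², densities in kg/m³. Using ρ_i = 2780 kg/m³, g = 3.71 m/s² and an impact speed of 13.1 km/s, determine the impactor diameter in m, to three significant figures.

d ≈ 19.4 m

Rearranging for d: d = [D / (0.185 · 2780^0.272 · 13100^0.4 · 3.71^-0.21)]^(1/0.77).
2780^0.272 = 8.645
13100^0.4 = 44.35
3.71^-0.21 = 0.7593
Denominator = 0.185 × 8.645 × 44.35 × 0.7593 = 53.86
D / 53.86 = 528 / 53.86 = 9.803
d = 9.803^(1/0.77) = 9.803^1.2987 = 19.39 m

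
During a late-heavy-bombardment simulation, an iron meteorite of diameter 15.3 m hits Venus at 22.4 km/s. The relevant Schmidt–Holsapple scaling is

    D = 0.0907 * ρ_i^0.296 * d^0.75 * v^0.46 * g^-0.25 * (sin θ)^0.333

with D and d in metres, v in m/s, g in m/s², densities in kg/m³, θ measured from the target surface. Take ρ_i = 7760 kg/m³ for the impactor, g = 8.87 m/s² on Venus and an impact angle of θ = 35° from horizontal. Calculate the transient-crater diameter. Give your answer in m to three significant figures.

D ≈ 480 m

In SI units: v = 22400 m/s.
ρ_i^0.296 = 7760^0.296 = 14.17
d^0.75 = 15.3^0.75 = 7.736
v^0.46 = 22400^0.46 = 100.3
g^-0.25 = 8.87^-0.25 = 0.5795
(sin 35°)^0.333 = 0.5736^0.333 = 0.8310
D = 0.0907 × 14.17 × 7.736 × 100.3 × 0.5795 × 0.8310 = 480.2 m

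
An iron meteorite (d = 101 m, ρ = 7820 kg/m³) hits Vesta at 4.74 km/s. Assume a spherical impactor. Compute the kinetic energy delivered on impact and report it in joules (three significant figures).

v = 4740 m/s.
Mass m = (π/6) ρ d³ = (π/6) × 7820 × (101)³ = 4.219 × 10^9 kg
E = ½ m v² = 0.5 × 4.219 × 10^9 × (4740)² = 4.740 × 10^16 J

E ≈ 4.74 × 10^16 J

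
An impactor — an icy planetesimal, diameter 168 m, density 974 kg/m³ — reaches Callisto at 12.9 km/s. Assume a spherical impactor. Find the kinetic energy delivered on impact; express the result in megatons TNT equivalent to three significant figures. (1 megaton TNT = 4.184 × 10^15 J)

E ≈ 48.1 Mt TNT

v = 12900 m/s.
Mass m = (π/6) ρ d³ = (π/6) × 974 × (168)³ = 2.418 × 10^9 kg
E = ½ m v² = 0.5 × 2.418 × 10^9 × (12900)² = 2.012 × 10^17 J
   = 2.012 × 10^17 / 4.184×10^15 = 48.09 Mt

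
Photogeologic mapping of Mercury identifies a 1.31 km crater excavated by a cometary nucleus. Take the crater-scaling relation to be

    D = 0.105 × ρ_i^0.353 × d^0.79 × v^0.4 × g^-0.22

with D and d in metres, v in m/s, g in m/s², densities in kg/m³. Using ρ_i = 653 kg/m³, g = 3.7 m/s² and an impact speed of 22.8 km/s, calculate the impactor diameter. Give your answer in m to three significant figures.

d ≈ 75.6 m

Rearranging for d: d = [D / (0.105 · 653^0.353 · 22800^0.4 · 3.7^-0.22)]^(1/0.79).
D = 1310 m.
653^0.353 = 9.855
22800^0.4 = 55.36
3.7^-0.22 = 0.7499
Denominator = 0.105 × 9.855 × 55.36 × 0.7499 = 42.96
D / 42.96 = 1310 / 42.96 = 30.49
d = 30.49^(1/0.79) = 30.49^1.2658 = 75.62 m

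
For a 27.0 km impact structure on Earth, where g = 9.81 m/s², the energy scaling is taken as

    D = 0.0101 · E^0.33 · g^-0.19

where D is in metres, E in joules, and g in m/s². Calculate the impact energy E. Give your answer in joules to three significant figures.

Rearranging: E = [D / (0.0101 · g^-0.19)]^(1/0.33).
D = 27000 m.
g^-0.19 = 9.81^-0.19 = 0.6480
D / (0.0101 × 0.6480) = 27000 / (6.545 × 10^-3) = 4.125 × 10^6
E = (4.125 × 10^6)^3.0303 = 1.114 × 10^20 J

E ≈ 1.11 × 10^20 J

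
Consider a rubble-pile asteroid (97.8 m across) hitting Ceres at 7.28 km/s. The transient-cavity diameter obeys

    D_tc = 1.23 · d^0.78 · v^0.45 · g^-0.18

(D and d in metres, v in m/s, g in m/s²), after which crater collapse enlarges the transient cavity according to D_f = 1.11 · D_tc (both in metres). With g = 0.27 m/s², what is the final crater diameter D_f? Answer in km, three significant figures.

D_f ≈ 3.37 km

v = 7280 m/s.
d^0.78 = 97.8^0.78 = 35.68
v^0.45 = 7280^0.45 = 54.70
g^-0.18 = 0.27^-0.18 = 1.266
D_tc = 1.23 × 35.68 × 54.70 × 1.266 = 3039 m
D_f = 1.11 × 3039 = 3373 m
     = 3.373 km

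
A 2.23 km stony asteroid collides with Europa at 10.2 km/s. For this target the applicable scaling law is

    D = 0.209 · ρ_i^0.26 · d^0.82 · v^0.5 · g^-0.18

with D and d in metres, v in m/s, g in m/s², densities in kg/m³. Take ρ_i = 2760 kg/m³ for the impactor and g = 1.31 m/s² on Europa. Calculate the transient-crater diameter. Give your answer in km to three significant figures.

D ≈ 87.8 km

In SI units: d = 2230 m, v = 10200 m/s.
ρ_i^0.26 = 2760^0.26 = 7.846
d^0.82 = 2230^0.82 = 556.7
v^0.5 = 10200^0.5 = 101.0
g^-0.18 = 1.31^-0.18 = 0.9526
D = 0.209 × 7.846 × 556.7 × 101.0 × 0.9526 = 87831 m
   = 87.83 km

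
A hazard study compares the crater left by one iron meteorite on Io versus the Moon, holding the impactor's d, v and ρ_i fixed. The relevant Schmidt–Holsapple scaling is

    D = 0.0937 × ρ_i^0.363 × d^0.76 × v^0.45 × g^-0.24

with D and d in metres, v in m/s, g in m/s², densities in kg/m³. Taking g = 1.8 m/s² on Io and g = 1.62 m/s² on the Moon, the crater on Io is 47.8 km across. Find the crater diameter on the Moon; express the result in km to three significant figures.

D ≈ 49.0 km

All impactor-dependent factors cancel in the ratio, leaving D_Moon/D_Io = (g_Moon/g_Io)^-0.24.
(1.62/1.8)^-0.24 = 0.9000^-0.24 = 1.026
D_Moon = 1.026 × 47.8 km = 49.0 km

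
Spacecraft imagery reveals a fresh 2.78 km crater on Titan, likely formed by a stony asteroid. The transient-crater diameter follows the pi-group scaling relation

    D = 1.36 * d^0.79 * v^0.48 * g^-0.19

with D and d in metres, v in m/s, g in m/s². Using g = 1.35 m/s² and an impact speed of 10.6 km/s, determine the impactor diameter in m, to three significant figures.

Rearranging for d: d = [D / (1.36 · 10600^0.48 · 1.35^-0.19)]^(1/0.79).
D = 2780 m.
10600^0.48 = 85.54
1.35^-0.19 = 0.9446
Denominator = 1.36 × 85.54 × 0.9446 = 109.9
D / 109.9 = 2780 / 109.9 = 25.30
d = 25.30^(1/0.79) = 25.30^1.2658 = 59.71 m

d ≈ 59.7 m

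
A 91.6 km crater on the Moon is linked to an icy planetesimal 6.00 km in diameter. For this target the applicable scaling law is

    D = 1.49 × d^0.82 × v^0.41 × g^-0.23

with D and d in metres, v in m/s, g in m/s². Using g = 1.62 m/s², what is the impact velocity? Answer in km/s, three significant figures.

Rearranging for v: v = [D / (1.49 · 6000^0.82 · 1.62^-0.23)]^(1/0.41).
D = 91600 m.
6000^0.82 = 1253
1.62^-0.23 = 0.8950
Denominator = 1.49 × 1253 × 0.8950 = 1671
D / 1671 = 91600 / 1671 = 54.82
v = 54.82^(1/0.41) = 54.82^2.439 = 17429 m/s

v ≈ 17.4 km/s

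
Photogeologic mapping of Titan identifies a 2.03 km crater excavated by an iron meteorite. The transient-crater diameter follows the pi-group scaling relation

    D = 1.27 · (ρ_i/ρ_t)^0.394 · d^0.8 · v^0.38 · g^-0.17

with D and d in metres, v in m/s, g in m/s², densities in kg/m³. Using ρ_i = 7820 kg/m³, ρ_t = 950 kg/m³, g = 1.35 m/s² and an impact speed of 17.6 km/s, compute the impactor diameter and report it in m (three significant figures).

d ≈ 36.7 m

Rearranging for d: d = [D / (1.27 · (7820/950)^0.394 · 17600^0.38 · 1.35^-0.17)]^(1/0.8).
D = 2030 m.
(7820/950)^0.394 = 2.295
17600^0.38 = 41.05
1.35^-0.17 = 0.9503
Denominator = 1.27 × 2.295 × 41.05 × 0.9503 = 113.7
D / 113.7 = 2030 / 113.7 = 17.85
d = 17.85^(1/0.8) = 17.85^1.25 = 36.69 m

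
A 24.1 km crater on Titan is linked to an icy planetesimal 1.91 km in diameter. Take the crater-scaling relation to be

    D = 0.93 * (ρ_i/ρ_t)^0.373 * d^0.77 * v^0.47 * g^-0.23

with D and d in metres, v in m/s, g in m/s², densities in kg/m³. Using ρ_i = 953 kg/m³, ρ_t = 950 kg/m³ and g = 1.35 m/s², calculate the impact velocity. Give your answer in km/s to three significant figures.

v ≈ 12.0 km/s

Rearranging for v: v = [D / (0.93 · (953/950)^0.373 · 1910^0.77 · 1.35^-0.23)]^(1/0.47).
D = 24100 m.
(953/950)^0.373 = 1.001
1910^0.77 = 336.0
1.35^-0.23 = 0.9333
Denominator = 0.93 × 1.001 × 336.0 × 0.9333 = 291.9
D / 291.9 = 24100 / 291.9 = 82.56
v = 82.56^(1/0.47) = 82.56^2.1277 = 11976 m/s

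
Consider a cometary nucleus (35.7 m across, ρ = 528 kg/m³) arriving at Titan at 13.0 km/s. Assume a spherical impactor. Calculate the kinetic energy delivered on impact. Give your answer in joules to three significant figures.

E ≈ 1.06 × 10^15 J

v = 13000 m/s.
Mass m = (π/6) ρ d³ = (π/6) × 528 × (35.7)³ = 1.258 × 10^7 kg
E = ½ m v² = 0.5 × 1.258 × 10^7 × (13000)² = 1.063 × 10^15 J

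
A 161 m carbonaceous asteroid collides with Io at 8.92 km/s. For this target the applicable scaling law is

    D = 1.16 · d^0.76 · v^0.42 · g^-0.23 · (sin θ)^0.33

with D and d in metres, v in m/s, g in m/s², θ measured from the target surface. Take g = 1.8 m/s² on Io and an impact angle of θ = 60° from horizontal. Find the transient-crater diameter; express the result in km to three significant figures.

D ≈ 2.10 km

In SI units: v = 8920 m/s.
d^0.76 = 161^0.76 = 47.55
v^0.42 = 8920^0.42 = 45.62
g^-0.23 = 1.8^-0.23 = 0.8735
(sin 60°)^0.33 = 0.8660^0.33 = 0.9536
D = 1.16 × 47.55 × 45.62 × 0.8735 × 0.9536 = 2096 m
   = 2.096 km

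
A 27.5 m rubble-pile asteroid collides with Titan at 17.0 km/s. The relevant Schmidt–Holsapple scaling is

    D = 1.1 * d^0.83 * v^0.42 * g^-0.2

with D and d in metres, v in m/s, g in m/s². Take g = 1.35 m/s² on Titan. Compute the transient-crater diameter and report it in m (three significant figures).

In SI units: v = 17000 m/s.
d^0.83 = 27.5^0.83 = 15.65
v^0.42 = 17000^0.42 = 59.81
g^-0.2 = 1.35^-0.2 = 0.9417
D = 1.1 × 15.65 × 59.81 × 0.9417 = 969.6 m

D ≈ 970 m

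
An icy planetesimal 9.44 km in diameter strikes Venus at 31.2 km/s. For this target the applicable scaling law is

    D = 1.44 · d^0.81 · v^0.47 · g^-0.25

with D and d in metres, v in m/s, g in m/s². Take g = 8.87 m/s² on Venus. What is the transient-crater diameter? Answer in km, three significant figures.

In SI units: d = 9440 m, v = 31200 m/s.
d^0.81 = 9440^0.81 = 1659
v^0.47 = 31200^0.47 = 129.5
g^-0.25 = 8.87^-0.25 = 0.5795
D = 1.44 × 1659 × 129.5 × 0.5795 = 1.793 × 10^5 m
   = 179.3 km

D ≈ 179 km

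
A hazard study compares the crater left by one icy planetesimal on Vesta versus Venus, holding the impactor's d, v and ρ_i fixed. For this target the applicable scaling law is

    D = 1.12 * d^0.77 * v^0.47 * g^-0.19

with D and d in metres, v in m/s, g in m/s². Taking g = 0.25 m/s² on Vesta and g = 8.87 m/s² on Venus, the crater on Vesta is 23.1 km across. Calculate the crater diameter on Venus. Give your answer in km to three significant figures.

All impactor-dependent factors cancel in the ratio, leaving D_Venus/D_Vesta = (g_Venus/g_Vesta)^-0.19.
(8.87/0.25)^-0.19 = 35.48^-0.19 = 0.5076
D_Venus = 0.5076 × 23.1 km = 11.7 km

D ≈ 11.7 km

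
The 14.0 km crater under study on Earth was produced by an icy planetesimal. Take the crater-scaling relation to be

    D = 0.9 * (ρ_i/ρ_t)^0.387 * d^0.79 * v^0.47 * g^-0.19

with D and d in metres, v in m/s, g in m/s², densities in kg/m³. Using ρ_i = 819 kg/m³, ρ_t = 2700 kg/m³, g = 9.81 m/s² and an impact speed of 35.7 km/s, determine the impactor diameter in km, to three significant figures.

Rearranging for d: d = [D / (0.9 · (819/2700)^0.387 · 35700^0.47 · 9.81^-0.19)]^(1/0.79).
D = 14000 m.
(819/2700)^0.387 = 0.6302
35700^0.47 = 138.0
9.81^-0.19 = 0.6480
Denominator = 0.9 × 0.6302 × 138.0 × 0.6480 = 50.72
D / 50.72 = 14000 / 50.72 = 276.0
d = 276.0^(1/0.79) = 276.0^1.2658 = 1229 m

d ≈ 1.23 km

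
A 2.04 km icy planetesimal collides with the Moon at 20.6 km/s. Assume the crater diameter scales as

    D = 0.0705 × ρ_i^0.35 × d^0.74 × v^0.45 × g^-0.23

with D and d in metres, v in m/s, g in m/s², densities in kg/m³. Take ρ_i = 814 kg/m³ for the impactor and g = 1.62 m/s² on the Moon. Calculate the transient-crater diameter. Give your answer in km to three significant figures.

In SI units: d = 2040 m, v = 20600 m/s.
ρ_i^0.35 = 814^0.35 = 10.44
d^0.74 = 2040^0.74 = 281.3
v^0.45 = 20600^0.45 = 87.35
g^-0.23 = 1.62^-0.23 = 0.8950
D = 0.0705 × 10.44 × 281.3 × 87.35 × 0.8950 = 16186 m
   = 16.19 km

D ≈ 16.2 km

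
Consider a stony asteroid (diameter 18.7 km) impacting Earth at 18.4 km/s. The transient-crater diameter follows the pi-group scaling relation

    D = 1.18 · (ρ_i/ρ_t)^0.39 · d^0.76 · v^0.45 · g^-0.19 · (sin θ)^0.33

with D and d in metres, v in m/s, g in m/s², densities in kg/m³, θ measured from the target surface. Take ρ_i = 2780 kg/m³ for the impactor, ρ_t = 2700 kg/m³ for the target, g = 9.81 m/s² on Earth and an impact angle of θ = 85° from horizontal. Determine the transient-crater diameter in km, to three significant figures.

In SI units: d = 18700 m, v = 18400 m/s.
(ρ_i/ρ_t)^0.39 = (2780/2700)^0.39 = 1.011
d^0.76 = 18700^0.76 = 1764
v^0.45 = 18400^0.45 = 83.02
g^-0.19 = 9.81^-0.19 = 0.6480
(sin 85°)^0.33 = 0.9962^0.33 = 0.9987
D = 1.18 × 1.011 × 1764 × 83.02 × 0.6480 × 0.9987 = 1.131 × 10^5 m
   = 113.1 km

D ≈ 113 km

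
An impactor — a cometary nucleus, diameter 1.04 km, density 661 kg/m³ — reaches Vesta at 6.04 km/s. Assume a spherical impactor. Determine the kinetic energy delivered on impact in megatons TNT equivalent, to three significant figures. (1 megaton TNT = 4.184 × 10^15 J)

E ≈ 1700 Mt TNT

d = 1040 m; v = 6040 m/s.
Mass m = (π/6) ρ d³ = (π/6) × 661 × (1040)³ = 3.893 × 10^11 kg
E = ½ m v² = 0.5 × 3.893 × 10^11 × (6040)² = 7.101 × 10^18 J
   = 7.101 × 10^18 / 4.184×10^15 = 1697 Mt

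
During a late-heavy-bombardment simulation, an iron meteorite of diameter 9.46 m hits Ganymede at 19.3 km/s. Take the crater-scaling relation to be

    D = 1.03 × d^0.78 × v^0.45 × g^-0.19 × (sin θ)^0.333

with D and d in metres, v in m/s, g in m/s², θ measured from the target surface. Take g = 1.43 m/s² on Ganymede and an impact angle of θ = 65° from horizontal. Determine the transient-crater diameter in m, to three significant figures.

D ≈ 456 m

In SI units: v = 19300 m/s.
d^0.78 = 9.46^0.78 = 5.770
v^0.45 = 19300^0.45 = 84.82
g^-0.19 = 1.43^-0.19 = 0.9343
(sin 65°)^0.333 = 0.9063^0.333 = 0.9678
D = 1.03 × 5.770 × 84.82 × 0.9343 × 0.9678 = 455.8 m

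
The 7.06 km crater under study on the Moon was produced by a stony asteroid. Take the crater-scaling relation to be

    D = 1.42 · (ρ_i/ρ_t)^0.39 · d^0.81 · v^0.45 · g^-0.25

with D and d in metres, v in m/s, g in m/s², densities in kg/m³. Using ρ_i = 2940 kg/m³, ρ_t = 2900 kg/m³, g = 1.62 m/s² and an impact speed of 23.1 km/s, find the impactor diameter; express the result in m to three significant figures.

d ≈ 159 m

Rearranging for d: d = [D / (1.42 · (2940/2900)^0.39 · 23100^0.45 · 1.62^-0.25)]^(1/0.81).
D = 7060 m.
(2940/2900)^0.39 = 1.005
23100^0.45 = 91.97
1.62^-0.25 = 0.8864
Denominator = 1.42 × 1.005 × 91.97 × 0.8864 = 116.3
D / 116.3 = 7060 / 116.3 = 60.71
d = 60.71^(1/0.81) = 60.71^1.2346 = 159.1 m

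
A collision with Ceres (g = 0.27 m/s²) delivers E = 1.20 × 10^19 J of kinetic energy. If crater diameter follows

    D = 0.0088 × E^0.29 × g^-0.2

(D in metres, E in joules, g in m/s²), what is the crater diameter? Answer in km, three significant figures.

E^0.29 = (1.20 × 10^19)^0.29 = 3.412 × 10^5
g^-0.2 = 0.27^-0.2 = 1.299
D = 0.0088 × 3.412 × 10^5 × 1.299 = 3900 m
   = 3.900 km

D ≈ 3.90 km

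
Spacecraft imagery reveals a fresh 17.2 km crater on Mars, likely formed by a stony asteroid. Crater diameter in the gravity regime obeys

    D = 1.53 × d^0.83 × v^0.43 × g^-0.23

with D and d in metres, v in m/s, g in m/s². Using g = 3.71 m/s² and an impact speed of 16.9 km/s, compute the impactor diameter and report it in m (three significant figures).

d ≈ 705 m

Rearranging for d: d = [D / (1.53 · 16900^0.43 · 3.71^-0.23)]^(1/0.83).
D = 17200 m.
16900^0.43 = 65.76
3.71^-0.23 = 0.7397
Denominator = 1.53 × 65.76 × 0.7397 = 74.42
D / 74.42 = 17200 / 74.42 = 231.1
d = 231.1^(1/0.83) = 231.1^1.2048 = 704.5 m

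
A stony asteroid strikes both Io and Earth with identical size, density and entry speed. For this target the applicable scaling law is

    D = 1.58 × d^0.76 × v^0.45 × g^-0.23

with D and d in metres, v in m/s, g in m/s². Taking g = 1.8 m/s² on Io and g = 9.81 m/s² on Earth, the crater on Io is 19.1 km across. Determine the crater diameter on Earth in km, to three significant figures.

D ≈ 12.9 km

All impactor-dependent factors cancel in the ratio, leaving D_Earth/D_Io = (g_Earth/g_Io)^-0.23.
(9.81/1.8)^-0.23 = 5.450^-0.23 = 0.6771
D_Earth = 0.6771 × 19.1 km = 12.9 km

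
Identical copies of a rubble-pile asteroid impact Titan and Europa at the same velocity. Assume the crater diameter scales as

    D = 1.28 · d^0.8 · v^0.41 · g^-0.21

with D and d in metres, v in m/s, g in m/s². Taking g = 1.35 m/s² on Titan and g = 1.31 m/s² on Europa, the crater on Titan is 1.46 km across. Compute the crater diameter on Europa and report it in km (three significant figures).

D ≈ 1.47 km

All impactor-dependent factors cancel in the ratio, leaving D_Europa/D_Titan = (g_Europa/g_Titan)^-0.21.
(1.31/1.35)^-0.21 = 0.9704^-0.21 = 1.006
D_Europa = 1.006 × 1.46 km = 1.47 km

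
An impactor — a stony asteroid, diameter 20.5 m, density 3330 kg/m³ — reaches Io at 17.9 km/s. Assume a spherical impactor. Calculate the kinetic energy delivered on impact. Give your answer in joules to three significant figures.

E ≈ 2.41 × 10^15 J

v = 17900 m/s.
Mass m = (π/6) ρ d³ = (π/6) × 3330 × (20.5)³ = 1.502 × 10^7 kg
E = ½ m v² = 0.5 × 1.502 × 10^7 × (17900)² = 2.406 × 10^15 J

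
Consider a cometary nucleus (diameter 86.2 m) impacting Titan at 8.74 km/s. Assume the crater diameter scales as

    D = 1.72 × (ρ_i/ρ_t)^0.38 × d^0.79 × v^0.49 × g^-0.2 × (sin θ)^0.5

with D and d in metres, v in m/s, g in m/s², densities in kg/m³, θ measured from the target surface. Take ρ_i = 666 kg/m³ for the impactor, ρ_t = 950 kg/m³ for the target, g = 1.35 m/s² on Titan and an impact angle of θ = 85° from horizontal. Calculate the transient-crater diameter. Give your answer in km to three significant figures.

In SI units: v = 8740 m/s.
(ρ_i/ρ_t)^0.38 = (666/950)^0.38 = 0.8737
d^0.79 = 86.2^0.79 = 33.81
v^0.49 = 8740^0.49 = 85.38
g^-0.2 = 1.35^-0.2 = 0.9417
(sin 85°)^0.5 = 0.9962^0.5 = 0.9981
D = 1.72 × 0.8737 × 33.81 × 85.38 × 0.9417 × 0.9981 = 4077 m
   = 4.077 km

D ≈ 4.08 km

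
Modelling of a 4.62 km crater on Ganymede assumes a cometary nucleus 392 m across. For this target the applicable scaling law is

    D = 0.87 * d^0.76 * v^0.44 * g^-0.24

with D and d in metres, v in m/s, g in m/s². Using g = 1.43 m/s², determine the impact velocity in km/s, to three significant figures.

Rearranging for v: v = [D / (0.87 · 392^0.76 · 1.43^-0.24)]^(1/0.44).
D = 4620 m.
392^0.76 = 93.52
1.43^-0.24 = 0.9177
Denominator = 0.87 × 93.52 × 0.9177 = 74.67
D / 74.67 = 4620 / 74.67 = 61.87
v = 61.87^(1/0.44) = 61.87^2.2727 = 11790 m/s

v ≈ 11.8 km/s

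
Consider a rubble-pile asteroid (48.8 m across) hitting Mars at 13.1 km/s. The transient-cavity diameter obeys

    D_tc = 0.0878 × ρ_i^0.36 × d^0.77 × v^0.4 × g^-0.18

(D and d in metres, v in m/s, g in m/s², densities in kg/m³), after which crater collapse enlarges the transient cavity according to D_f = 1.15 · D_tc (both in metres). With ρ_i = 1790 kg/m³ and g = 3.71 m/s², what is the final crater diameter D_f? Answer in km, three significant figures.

v = 13100 m/s.
ρ_i^0.36 = 1790^0.36 = 14.83
d^0.77 = 48.8^0.77 = 19.96
v^0.4 = 13100^0.4 = 44.35
g^-0.18 = 3.71^-0.18 = 0.7898
D_tc = 0.0878 × 14.83 × 19.96 × 44.35 × 0.7898 = 910.3 m
D_f = 1.15 × 910.3 = 1047 m
     = 1.047 km

D_f ≈ 1.05 km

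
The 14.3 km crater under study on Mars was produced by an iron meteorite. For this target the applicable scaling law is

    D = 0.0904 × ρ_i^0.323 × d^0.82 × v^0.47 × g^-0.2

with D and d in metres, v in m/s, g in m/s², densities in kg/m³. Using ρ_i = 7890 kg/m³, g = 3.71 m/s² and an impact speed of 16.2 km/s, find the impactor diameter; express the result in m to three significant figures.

d ≈ 340 m

Rearranging for d: d = [D / (0.0904 · 7890^0.323 · 16200^0.47 · 3.71^-0.2)]^(1/0.82).
D = 14300 m.
7890^0.323 = 18.14
16200^0.47 = 95.16
3.71^-0.2 = 0.7694
Denominator = 0.0904 × 18.14 × 95.16 × 0.7694 = 120.1
D / 120.1 = 14300 / 120.1 = 119.1
d = 119.1^(1/0.82) = 119.1^1.2195 = 340.1 m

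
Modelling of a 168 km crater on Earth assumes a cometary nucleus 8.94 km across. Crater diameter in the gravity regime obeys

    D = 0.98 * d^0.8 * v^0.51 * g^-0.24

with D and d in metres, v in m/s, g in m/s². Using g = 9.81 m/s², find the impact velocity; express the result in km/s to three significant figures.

v ≈ 34.0 km/s

Rearranging for v: v = [D / (0.98 · 8940^0.8 · 9.81^-0.24)]^(1/0.51).
D = 168000 m.
8940^0.8 = 1449
9.81^-0.24 = 0.5781
Denominator = 0.98 × 1449 × 0.5781 = 820.9
D / 820.9 = 168000 / 820.9 = 204.7
v = 204.7^(1/0.51) = 204.7^1.9608 = 34013 m/s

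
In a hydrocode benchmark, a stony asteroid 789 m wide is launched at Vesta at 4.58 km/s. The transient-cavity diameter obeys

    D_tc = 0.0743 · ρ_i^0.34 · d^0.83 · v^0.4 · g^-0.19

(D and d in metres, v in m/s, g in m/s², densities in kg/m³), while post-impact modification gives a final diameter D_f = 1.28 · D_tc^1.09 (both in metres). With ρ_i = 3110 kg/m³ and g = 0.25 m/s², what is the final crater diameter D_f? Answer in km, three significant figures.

D_f ≈ 32.6 km

v = 4580 m/s.
ρ_i^0.34 = 3110^0.34 = 15.40
d^0.83 = 789^0.83 = 253.8
v^0.4 = 4580^0.4 = 29.13
g^-0.19 = 0.25^-0.19 = 1.301
D_tc = 0.0743 × 15.40 × 253.8 × 29.13 × 1.301 = 11010 m
D_f = 1.28 × (11010)^1.09 = 32566 m
     = 32.57 km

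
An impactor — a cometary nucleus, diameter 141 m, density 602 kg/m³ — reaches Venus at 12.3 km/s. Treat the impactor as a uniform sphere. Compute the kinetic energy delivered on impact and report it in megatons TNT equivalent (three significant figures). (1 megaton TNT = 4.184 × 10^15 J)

E ≈ 16.0 Mt TNT

v = 12300 m/s.
Mass m = (π/6) ρ d³ = (π/6) × 602 × (141)³ = 8.836 × 10^8 kg
E = ½ m v² = 0.5 × 8.836 × 10^8 × (12300)² = 6.684 × 10^16 J
   = 6.684 × 10^16 / 4.184×10^15 = 15.98 Mt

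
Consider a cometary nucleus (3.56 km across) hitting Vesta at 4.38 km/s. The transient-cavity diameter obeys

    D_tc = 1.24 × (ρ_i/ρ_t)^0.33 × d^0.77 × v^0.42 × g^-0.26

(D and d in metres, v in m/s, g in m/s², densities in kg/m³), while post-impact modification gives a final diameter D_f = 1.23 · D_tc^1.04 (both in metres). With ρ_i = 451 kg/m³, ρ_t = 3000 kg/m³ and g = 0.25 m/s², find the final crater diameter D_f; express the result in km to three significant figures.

In SI: d = 3560 m, v = 4380 m/s.
(ρ_i/ρ_t)^0.33 = (451/3000)^0.33 = 0.5351
d^0.77 = 3560^0.77 = 542.8
v^0.42 = 4380^0.42 = 33.84
g^-0.26 = 0.25^-0.26 = 1.434
D_tc = 1.24 × 0.5351 × 542.8 × 33.84 × 1.434 = 17480 m
D_f = 1.23 × (17480)^1.04 = 31780 m
     = 31.78 km

D_f ≈ 31.8 km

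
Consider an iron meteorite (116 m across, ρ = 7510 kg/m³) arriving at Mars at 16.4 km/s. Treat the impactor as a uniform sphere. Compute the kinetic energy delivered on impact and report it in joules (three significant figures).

v = 16400 m/s.
Mass m = (π/6) ρ d³ = (π/6) × 7510 × (116)³ = 6.138 × 10^9 kg
E = ½ m v² = 0.5 × 6.138 × 10^9 × (16400)² = 8.254 × 10^17 J

E ≈ 8.25 × 10^17 J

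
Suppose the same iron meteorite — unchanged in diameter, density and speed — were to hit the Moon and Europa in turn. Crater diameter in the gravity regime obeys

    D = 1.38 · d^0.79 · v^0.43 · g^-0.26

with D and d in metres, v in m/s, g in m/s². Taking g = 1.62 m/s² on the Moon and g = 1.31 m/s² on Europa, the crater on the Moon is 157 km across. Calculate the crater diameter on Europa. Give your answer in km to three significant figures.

All impactor-dependent factors cancel in the ratio, leaving D_Europa/D_Moon = (g_Europa/g_Moon)^-0.26.
(1.31/1.62)^-0.26 = 0.8086^-0.26 = 1.057
D_Europa = 1.057 × 157 km = 166 km

D ≈ 166 km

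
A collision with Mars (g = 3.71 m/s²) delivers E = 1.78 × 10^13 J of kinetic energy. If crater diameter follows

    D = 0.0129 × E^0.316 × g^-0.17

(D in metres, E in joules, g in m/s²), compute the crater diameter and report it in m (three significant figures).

D ≈ 159 m

E^0.316 = (1.78 × 10^13)^0.316 = 1.539 × 10^4
g^-0.17 = 3.71^-0.17 = 0.8002
D = 0.0129 × 1.539 × 10^4 × 0.8002 = 158.9 m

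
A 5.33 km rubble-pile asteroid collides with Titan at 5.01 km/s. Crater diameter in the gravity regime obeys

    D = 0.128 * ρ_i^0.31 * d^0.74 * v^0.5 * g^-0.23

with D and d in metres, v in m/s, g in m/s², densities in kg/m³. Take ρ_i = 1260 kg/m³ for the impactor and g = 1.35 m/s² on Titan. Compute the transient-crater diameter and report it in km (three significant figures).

In SI units: d = 5330 m, v = 5010 m/s.
ρ_i^0.31 = 1260^0.31 = 9.144
d^0.74 = 5330^0.74 = 572.5
v^0.5 = 5010^0.5 = 70.78
g^-0.23 = 1.35^-0.23 = 0.9333
D = 0.128 × 9.144 × 572.5 × 70.78 × 0.9333 = 44264 m
   = 44.26 km

D ≈ 44.3 km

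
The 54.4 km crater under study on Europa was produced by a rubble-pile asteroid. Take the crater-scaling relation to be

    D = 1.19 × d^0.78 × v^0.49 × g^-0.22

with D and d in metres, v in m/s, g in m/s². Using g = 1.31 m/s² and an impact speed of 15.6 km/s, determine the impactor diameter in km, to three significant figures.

d ≈ 2.36 km

Rearranging for d: d = [D / (1.19 · 15600^0.49 · 1.31^-0.22)]^(1/0.78).
D = 54400 m.
15600^0.49 = 113.4
1.31^-0.22 = 0.9423
Denominator = 1.19 × 113.4 × 0.9423 = 127.2
D / 127.2 = 54400 / 127.2 = 427.7
d = 427.7^(1/0.78) = 427.7^1.2821 = 2363 m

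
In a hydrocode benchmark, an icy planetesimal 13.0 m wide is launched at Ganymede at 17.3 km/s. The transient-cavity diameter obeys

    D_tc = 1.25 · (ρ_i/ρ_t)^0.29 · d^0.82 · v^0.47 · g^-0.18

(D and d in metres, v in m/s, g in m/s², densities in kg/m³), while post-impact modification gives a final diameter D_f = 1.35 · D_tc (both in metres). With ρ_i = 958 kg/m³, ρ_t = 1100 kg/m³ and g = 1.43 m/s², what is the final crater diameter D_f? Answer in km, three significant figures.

v = 17300 m/s.
(ρ_i/ρ_t)^0.29 = (958/1100)^0.29 = 0.9607
d^0.82 = 13^0.82 = 8.193
v^0.47 = 17300^0.47 = 98.15
g^-0.18 = 1.43^-0.18 = 0.9376
D_tc = 1.25 × 0.9607 × 8.193 × 98.15 × 0.9376 = 905.4 m
D_f = 1.35 × 905.4 = 1222 m
     = 1.222 km

D_f ≈ 1.22 km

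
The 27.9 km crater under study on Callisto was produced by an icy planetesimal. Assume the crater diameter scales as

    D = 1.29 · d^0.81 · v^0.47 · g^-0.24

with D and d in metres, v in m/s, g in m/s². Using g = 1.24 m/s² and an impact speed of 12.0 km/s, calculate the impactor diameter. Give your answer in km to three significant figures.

d ≈ 1.03 km

Rearranging for d: d = [D / (1.29 · 12000^0.47 · 1.24^-0.24)]^(1/0.81).
D = 27900 m.
12000^0.47 = 82.64
1.24^-0.24 = 0.9497
Denominator = 1.29 × 82.64 × 0.9497 = 101.2
D / 101.2 = 27900 / 101.2 = 275.7
d = 275.7^(1/0.81) = 275.7^1.2346 = 1030 m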